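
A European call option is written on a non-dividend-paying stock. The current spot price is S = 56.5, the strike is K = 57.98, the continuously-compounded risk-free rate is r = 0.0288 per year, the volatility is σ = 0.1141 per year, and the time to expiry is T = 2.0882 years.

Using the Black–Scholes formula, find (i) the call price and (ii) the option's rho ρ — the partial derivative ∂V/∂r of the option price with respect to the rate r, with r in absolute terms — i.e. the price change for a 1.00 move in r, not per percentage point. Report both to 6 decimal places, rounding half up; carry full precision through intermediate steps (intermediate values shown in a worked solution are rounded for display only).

σ√T = 0.1141·√2.0882 = 0.164881
d₁ = (ln(S/K) + (r+σ²/2)T) / (σ√T) = (ln(56.5/57.98) + (0.0288+0.1141²/2)·2.0882) / 0.164881 = (-0.025857 + 0.073733) / 0.164881 = 0.290364
d₂ = d₁ − σ√T = 0.290364 − 0.164881 = 0.125483
e^{−rT} = e^{−0.0288·2.0882} = 0.941633
N(d₁) = 0.614231,  N(d₂) = 0.549929
Call price V = S·N(d₁) − K·e^{−rT}·N(d₂) = 34.704056 − 30.023856 = 4.680200
ρ = K·T·e^{−rT}·N(d₂) = 62.695816

price = 4.680200
ρ = 62.695816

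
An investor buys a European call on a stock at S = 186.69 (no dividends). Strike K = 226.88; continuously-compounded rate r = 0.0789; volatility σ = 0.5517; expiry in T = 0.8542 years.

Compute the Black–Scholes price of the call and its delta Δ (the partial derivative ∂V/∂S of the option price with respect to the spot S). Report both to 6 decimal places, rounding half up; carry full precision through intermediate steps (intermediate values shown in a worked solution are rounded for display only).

σ√T = 0.5517·√0.8542 = 0.509897
d₁ = (ln(S/K) + (r+σ²/2)T) / (σ√T) = (ln(186.69/226.88) + (0.0789+0.5517²/2)·0.8542) / 0.509897 = (-0.194972 + 0.197394) / 0.509897 = 0.004751
d₂ = d₁ − σ√T = 0.004751 − 0.509897 = -0.505147
e^{−rT} = e^{−0.0789·0.8542} = 0.934825
N(d₁) = 0.501895,  N(d₂) = 0.306728
Call price V = S·N(d₁) − K·e^{−rT}·N(d₂) = 93.698812 − 65.054832 = 28.643980
Δ = N(d₁) = 0.501895

price = 28.643980
Δ = 0.501895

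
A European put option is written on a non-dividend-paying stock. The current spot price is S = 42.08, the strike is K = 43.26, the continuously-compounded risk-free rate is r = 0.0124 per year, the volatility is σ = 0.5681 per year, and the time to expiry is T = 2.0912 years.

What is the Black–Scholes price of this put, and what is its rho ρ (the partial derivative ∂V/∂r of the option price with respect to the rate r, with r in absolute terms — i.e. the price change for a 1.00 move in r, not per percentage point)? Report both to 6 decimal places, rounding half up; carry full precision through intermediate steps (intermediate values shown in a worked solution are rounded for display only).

price = 13.461123
ρ = -58.191693

σ√T = 0.5681·√2.0912 = 0.821528
d₁ = (ln(S/K) + (r+σ²/2)T) / (σ√T) = (ln(42.08/43.26) + (0.0124+0.5681²/2)·2.0912) / 0.821528 = (-0.027656 + 0.363385) / 0.821528 = 0.408664
d₂ = d₁ − σ√T = 0.408664 − 0.821528 = -0.412864
e^{−rT} = e^{−0.0124·2.0912} = 0.974402
N(−d₁) = 0.341393,  N(−d₂) = 0.660147
Put price V = K·e^{−rT}·N(−d₂) − S·N(−d₁) = 27.826938 − 14.365815 = 13.461123
ρ = −K·T·e^{−rT}·N(−d₂) = -58.191693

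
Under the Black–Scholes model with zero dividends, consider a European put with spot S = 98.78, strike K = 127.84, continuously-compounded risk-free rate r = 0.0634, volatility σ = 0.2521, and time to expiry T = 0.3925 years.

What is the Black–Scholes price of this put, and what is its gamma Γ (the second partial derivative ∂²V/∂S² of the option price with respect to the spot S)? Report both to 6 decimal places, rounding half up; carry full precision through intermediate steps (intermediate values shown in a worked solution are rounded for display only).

σ√T = 0.2521·√0.3925 = 0.157940
d₁ = (ln(S/K) + (r+σ²/2)T) / (σ√T) = (ln(98.78/127.84) + (0.0634+0.2521²/2)·0.3925) / 0.157940 = (-0.257884 + 0.037357) / 0.157940 = -1.396271
d₂ = d₁ − σ√T = -1.396271 − 0.157940 = -1.554211
e^{−rT} = e^{−0.0634·0.3925} = 0.975423
N(−d₁) = 0.918684,  N(−d₂) = 0.939933
Put price V = K·e^{−rT}·N(−d₂) − S·N(−d₁) = 117.207778 − 90.747557 = 26.460221
φ(d₁) = (1/√(2π))·e^{−d₁²/2} = 0.150510
Γ = φ(d₁) / (S·σ·√T) = 0.009647

price = 26.460221
Γ = 0.009647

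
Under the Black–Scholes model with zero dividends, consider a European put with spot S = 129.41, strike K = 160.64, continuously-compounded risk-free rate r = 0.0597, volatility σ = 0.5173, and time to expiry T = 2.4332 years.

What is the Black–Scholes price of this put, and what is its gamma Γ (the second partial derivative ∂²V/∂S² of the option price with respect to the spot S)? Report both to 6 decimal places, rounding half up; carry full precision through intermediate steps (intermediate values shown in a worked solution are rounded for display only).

price = 46.955165
Γ = 0.003635

σ√T = 0.5173·√2.4332 = 0.806922
d₁ = (ln(S/K) + (r+σ²/2)T) / (σ√T) = (ln(129.41/160.64) + (0.0597+0.5173²/2)·2.4332) / 0.806922 = (-0.216180 + 0.470823) / 0.806922 = 0.315574
d₂ = d₁ − σ√T = 0.315574 − 0.806922 = -0.491348
e^{−rT} = e^{−0.0597·2.4332} = 0.864796
N(−d₁) = 0.376163,  N(−d₂) = 0.688410
Put price V = K·e^{−rT}·N(−d₂) − S·N(−d₁) = 95.634431 − 48.679267 = 46.955165
φ(d₁) = (1/√(2π))·e^{−d₁²/2} = 0.379564
Γ = φ(d₁) / (S·σ·√T) = 0.003635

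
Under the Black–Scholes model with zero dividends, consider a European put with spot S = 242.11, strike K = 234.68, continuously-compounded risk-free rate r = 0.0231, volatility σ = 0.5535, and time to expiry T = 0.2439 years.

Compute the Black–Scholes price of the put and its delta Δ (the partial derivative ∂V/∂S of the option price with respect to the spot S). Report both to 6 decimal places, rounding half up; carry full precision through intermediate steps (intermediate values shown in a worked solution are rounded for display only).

σ√T = 0.5535·√0.2439 = 0.273353
d₁ = (ln(S/K) + (r+σ²/2)T) / (σ√T) = (ln(242.11/234.68) + (0.0231+0.5535²/2)·0.2439) / 0.273353 = (0.031169 + 0.042995) / 0.273353 = 0.271313
d₂ = d₁ − σ√T = 0.271313 − 0.273353 = -0.002039
e^{−rT} = e^{−0.0231·0.2439} = 0.994382
N(−d₁) = 0.393075,  N(−d₂) = 0.500814
Put price V = K·e^{−rT}·N(−d₂) − S·N(−d₁) = 116.870627 − 95.167397 = 21.703230
Δ = −N(−d₁) = -0.393075

price = 21.703230
Δ = -0.393075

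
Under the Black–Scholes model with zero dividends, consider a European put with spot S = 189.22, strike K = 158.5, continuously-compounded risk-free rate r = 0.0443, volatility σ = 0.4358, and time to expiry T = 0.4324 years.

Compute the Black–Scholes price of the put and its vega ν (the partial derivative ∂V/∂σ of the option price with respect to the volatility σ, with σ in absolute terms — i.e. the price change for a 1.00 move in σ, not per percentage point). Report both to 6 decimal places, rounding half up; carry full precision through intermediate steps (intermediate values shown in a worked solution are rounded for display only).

σ√T = 0.4358·√0.4324 = 0.286570
d₁ = (ln(S/K) + (r+σ²/2)T) / (σ√T) = (ln(189.22/158.5) + (0.0443+0.4358²/2)·0.4324) / 0.286570 = (0.177156 + 0.060216) / 0.286570 = 0.828323
d₂ = d₁ − σ√T = 0.828323 − 0.286570 = 0.541753
e^{−rT} = e^{−0.0443·0.4324} = 0.981027
N(−d₁) = 0.203744,  N(−d₂) = 0.293994
Put price V = K·e^{−rT}·N(−d₂) − S·N(−d₁) = 45.713976 − 38.552406 = 7.161570
φ(d₁) = (1/√(2π))·e^{−d₁²/2} = 0.283088
ν = S·φ(d₁)·√T = 35.223388

price = 7.161570
ν = 35.223388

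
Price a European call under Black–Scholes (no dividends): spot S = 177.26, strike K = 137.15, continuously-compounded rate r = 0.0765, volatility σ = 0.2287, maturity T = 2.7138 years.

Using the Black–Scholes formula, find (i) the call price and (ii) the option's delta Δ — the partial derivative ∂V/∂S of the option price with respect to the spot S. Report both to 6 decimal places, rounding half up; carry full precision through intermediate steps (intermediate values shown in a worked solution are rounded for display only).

σ√T = 0.2287·√2.7138 = 0.376752
d₁ = (ln(S/K) + (r+σ²/2)T) / (σ√T) = (ln(177.26/137.15) + (0.0765+0.2287²/2)·2.7138) / 0.376752 = (0.256542 + 0.278577) / 0.376752 = 1.420350
d₂ = d₁ − σ√T = 1.420350 − 0.376752 = 1.043598
e^{−rT} = e^{−0.0765·2.7138} = 0.812527
N(d₁) = 0.922247,  N(d₂) = 0.851664
Call price V = S·N(d₁) − K·e^{−rT}·N(d₂) = 163.477508 − 94.907872 = 68.569636
Δ = N(d₁) = 0.922247

price = 68.569636
Δ = 0.922247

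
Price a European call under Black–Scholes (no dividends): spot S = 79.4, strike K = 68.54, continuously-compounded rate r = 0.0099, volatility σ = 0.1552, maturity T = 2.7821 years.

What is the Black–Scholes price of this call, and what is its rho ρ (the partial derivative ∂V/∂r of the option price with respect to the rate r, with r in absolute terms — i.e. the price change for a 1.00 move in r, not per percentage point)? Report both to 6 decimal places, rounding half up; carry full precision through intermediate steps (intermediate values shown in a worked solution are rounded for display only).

σ√T = 0.1552·√2.7821 = 0.258868
d₁ = (ln(S/K) + (r+σ²/2)T) / (σ√T) = (ln(79.4/68.54) + (0.0099+0.1552²/2)·2.7821) / 0.258868 = (0.147081 + 0.061049) / 0.258868 = 0.804001
d₂ = d₁ − σ√T = 0.804001 − 0.258868 = 0.545133
e^{−rT} = e^{−0.0099·2.7821} = 0.972833
N(d₁) = 0.789302,  N(d₂) = 0.707169
Call price V = S·N(d₁) − K·e^{−rT}·N(d₂) = 62.670556 − 47.152594 = 15.517962
ρ = K·T·e^{−rT}·N(d₂) = 131.183232

price = 15.517962
ρ = 131.183232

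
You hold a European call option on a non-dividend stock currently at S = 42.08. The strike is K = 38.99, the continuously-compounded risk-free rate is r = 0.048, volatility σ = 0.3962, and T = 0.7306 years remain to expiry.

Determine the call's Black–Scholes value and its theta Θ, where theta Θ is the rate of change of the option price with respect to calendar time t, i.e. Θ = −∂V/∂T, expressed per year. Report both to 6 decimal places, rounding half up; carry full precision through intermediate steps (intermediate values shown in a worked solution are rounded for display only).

σ√T = 0.3962·√0.7306 = 0.338653
d₁ = (ln(S/K) + (r+σ²/2)T) / (σ√T) = (ln(42.08/38.99) + (0.048+0.3962²/2)·0.7306) / 0.338653 = (0.076267 + 0.092412) / 0.338653 = 0.498089
d₂ = d₁ − σ√T = 0.498089 − 0.338653 = 0.159436
e^{−rT} = e^{−0.048·0.7306} = 0.965539
N(d₁) = 0.690789,  N(d₂) = 0.563337
Call price V = S·N(d₁) − K·e^{−rT}·N(d₂) = 29.068408 − 21.207602 = 7.860806
φ(d₁) = (1/√(2π))·e^{−d₁²/2} = 0.352401
Θ = −S·φ(d₁)·σ/(2√T) − r·K·e^{−rT}·N(d₂) = −3.436829 − 1.017965 = -4.454794

price = 7.860806
Θ = -4.454794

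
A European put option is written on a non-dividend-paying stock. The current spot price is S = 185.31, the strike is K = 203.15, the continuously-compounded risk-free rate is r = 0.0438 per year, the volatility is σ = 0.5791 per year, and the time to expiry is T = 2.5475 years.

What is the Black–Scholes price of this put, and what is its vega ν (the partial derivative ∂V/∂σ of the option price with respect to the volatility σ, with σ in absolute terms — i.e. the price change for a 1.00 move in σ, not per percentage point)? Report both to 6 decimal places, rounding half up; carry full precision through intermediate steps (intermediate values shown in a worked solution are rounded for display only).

price = 63.541919
ν = 104.982985

σ√T = 0.5791·√2.5475 = 0.924295
d₁ = (ln(S/K) + (r+σ²/2)T) / (σ√T) = (ln(185.31/203.15) + (0.0438+0.5791²/2)·2.5475) / 0.924295 = (-0.091915 + 0.538741) / 0.924295 = 0.483424
d₂ = d₁ − σ√T = 0.483424 − 0.924295 = -0.440871
e^{−rT} = e^{−0.0438·2.5475} = 0.894419
N(−d₁) = 0.314397,  N(−d₂) = 0.670347
Put price V = K·e^{−rT}·N(−d₂) − S·N(−d₁) = 121.802874 − 58.260955 = 63.541919
φ(d₁) = (1/√(2π))·e^{−d₁²/2} = 0.354947
ν = S·φ(d₁)·√T = 104.982985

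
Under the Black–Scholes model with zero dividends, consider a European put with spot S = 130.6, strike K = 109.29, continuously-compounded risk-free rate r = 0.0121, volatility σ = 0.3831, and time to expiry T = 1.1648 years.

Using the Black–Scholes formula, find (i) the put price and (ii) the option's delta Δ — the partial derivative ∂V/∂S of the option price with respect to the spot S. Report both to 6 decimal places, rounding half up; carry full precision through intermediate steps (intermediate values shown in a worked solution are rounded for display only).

σ√T = 0.3831·√1.1648 = 0.413464
d₁ = (ln(S/K) + (r+σ²/2)T) / (σ√T) = (ln(130.6/109.29) + (0.0121+0.3831²/2)·1.1648) / 0.413464 = (0.178134 + 0.099570) / 0.413464 = 0.671654
d₂ = d₁ − σ√T = 0.671654 − 0.413464 = 0.258190
e^{−rT} = e^{−0.0121·1.1648} = 0.986005
N(−d₁) = 0.250902,  N(−d₂) = 0.398130
Put price V = K·e^{−rT}·N(−d₂) − S·N(−d₁) = 42.902707 − 32.767815 = 10.134892
Δ = −N(−d₁) = -0.250902

price = 10.134892
Δ = -0.250902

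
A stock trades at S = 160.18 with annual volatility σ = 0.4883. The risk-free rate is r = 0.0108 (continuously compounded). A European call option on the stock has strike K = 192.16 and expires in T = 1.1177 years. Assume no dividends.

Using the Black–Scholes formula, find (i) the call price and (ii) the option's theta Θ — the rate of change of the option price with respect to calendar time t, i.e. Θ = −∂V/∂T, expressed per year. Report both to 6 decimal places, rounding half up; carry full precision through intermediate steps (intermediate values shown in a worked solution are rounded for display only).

price = 22.678078
Θ = -15.291241

σ√T = 0.4883·√1.1177 = 0.516237
d₁ = (ln(S/K) + (r+σ²/2)T) / (σ√T) = (ln(160.18/192.16) + (0.0108+0.4883²/2)·1.1177) / 0.516237 = (-0.182030 + 0.145322) / 0.516237 = -0.071108
d₂ = d₁ − σ√T = -0.071108 − 0.516237 = -0.587345
e^{−rT} = e^{−0.0108·1.1177} = 0.988001
N(d₁) = 0.471656,  N(d₂) = 0.278486
Call price V = S·N(d₁) − K·e^{−rT}·N(d₂) = 75.549847 − 52.871769 = 22.678078
φ(d₁) = (1/√(2π))·e^{−d₁²/2} = 0.397935
Θ = −S·φ(d₁)·σ/(2√T) − r·K·e^{−rT}·N(d₂) = −14.720226 − 0.571015 = -15.291241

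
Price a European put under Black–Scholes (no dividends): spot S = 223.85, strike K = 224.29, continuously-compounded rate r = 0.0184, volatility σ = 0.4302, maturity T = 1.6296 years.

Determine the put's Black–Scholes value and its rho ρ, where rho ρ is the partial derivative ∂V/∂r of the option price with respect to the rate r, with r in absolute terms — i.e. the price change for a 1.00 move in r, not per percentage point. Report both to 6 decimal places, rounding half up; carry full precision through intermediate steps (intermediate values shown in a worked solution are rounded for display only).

price = 44.732467
ρ = -208.727444

σ√T = 0.4302·√1.6296 = 0.549175
d₁ = (ln(S/K) + (r+σ²/2)T) / (σ√T) = (ln(223.85/224.29) + (0.0184+0.4302²/2)·1.6296) / 0.549175 = (-0.001964 + 0.180781) / 0.549175 = 0.325611
d₂ = d₁ − σ√T = 0.325611 − 0.549175 = -0.223564
e^{−rT} = e^{−0.0184·1.6296} = 0.970460
N(−d₁) = 0.372359,  N(−d₂) = 0.588452
Put price V = K·e^{−rT}·N(−d₂) − S·N(−d₁) = 128.085079 − 83.352611 = 44.732467
ρ = −K·T·e^{−rT}·N(−d₂) = -208.727444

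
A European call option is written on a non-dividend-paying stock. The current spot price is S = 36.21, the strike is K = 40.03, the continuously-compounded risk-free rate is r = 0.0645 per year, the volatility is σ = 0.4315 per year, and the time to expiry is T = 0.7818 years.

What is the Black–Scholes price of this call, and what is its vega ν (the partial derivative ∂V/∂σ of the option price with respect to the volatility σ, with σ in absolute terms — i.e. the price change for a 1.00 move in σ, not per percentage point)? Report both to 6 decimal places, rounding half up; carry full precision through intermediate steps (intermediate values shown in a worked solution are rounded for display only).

price = 4.739862
ν = 12.749793

σ√T = 0.4315·√0.7818 = 0.381530
d₁ = (ln(S/K) + (r+σ²/2)T) / (σ√T) = (ln(36.21/40.03) + (0.0645+0.4315²/2)·0.7818) / 0.381530 = (-0.100294 + 0.123209) / 0.381530 = 0.060060
d₂ = d₁ − σ√T = 0.060060 − 0.381530 = -0.321470
e^{−rT} = e^{−0.0645·0.7818} = 0.950824
N(d₁) = 0.523946,  N(d₂) = 0.373927
Call price V = S·N(d₁) − K·e^{−rT}·N(d₂) = 18.972092 − 14.232229 = 4.739862
φ(d₁) = (1/√(2π))·e^{−d₁²/2} = 0.398223
ν = S·φ(d₁)·√T = 12.749793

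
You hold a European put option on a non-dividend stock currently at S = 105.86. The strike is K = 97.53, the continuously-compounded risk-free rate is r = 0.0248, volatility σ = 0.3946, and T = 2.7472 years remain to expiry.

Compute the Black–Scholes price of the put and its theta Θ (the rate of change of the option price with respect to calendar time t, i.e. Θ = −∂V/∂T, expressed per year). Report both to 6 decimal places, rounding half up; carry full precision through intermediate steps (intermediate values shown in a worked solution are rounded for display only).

price = 18.506138
Θ = -3.088514

σ√T = 0.3946·√2.7472 = 0.654037
d₁ = (ln(S/K) + (r+σ²/2)T) / (σ√T) = (ln(105.86/97.53) + (0.0248+0.3946²/2)·2.7472) / 0.654037 = (0.081957 + 0.282013) / 0.654037 = 0.556498
d₂ = d₁ − σ√T = 0.556498 − 0.654037 = -0.097539
e^{−rT} = e^{−0.0248·2.7472} = 0.934139
N(−d₁) = 0.288935,  N(−d₂) = 0.538851
Put price V = K·e^{−rT}·N(−d₂) − S·N(−d₁) = 49.092827 − 30.586689 = 18.506138
φ(d₁) = (1/√(2π))·e^{−d₁²/2} = 0.341713
Θ = −S·φ(d₁)·σ/(2√T) + r·K·e^{−rT}·N(−d₂) = −4.306016 + 1.217502 = -3.088514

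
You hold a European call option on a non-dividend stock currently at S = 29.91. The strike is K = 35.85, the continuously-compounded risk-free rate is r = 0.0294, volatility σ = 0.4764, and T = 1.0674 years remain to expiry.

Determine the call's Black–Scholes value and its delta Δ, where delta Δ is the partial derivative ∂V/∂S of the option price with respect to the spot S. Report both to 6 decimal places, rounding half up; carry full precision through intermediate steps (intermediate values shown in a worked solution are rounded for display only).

price = 4.150011
Δ = 0.476797

σ√T = 0.4764·√1.0674 = 0.492193
d₁ = (ln(S/K) + (r+σ²/2)T) / (σ√T) = (ln(29.91/35.85) + (0.0294+0.4764²/2)·1.0674) / 0.492193 = (-0.181151 + 0.152508) / 0.492193 = -0.058193
d₂ = d₁ − σ√T = -0.058193 − 0.492193 = -0.550386
e^{−rT} = e^{−0.0294·1.0674} = 0.969106
N(d₁) = 0.476797,  N(d₂) = 0.291027
Call price V = S·N(d₁) − K·e^{−rT}·N(d₂) = 14.261011 − 10.111000 = 4.150011
Δ = N(d₁) = 0.476797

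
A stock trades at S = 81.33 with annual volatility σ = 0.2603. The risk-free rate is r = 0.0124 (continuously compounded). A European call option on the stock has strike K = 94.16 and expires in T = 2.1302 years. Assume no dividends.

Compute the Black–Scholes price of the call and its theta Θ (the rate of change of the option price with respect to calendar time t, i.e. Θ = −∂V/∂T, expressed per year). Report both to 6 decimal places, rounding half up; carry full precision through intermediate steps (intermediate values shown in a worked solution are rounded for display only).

σ√T = 0.2603·√2.1302 = 0.379913
d₁ = (ln(S/K) + (r+σ²/2)T) / (σ√T) = (ln(81.33/94.16) + (0.0124+0.2603²/2)·2.1302) / 0.379913 = (-0.146481 + 0.098581) / 0.379913 = -0.126079
d₂ = d₁ − σ√T = -0.126079 − 0.379913 = -0.505992
e^{−rT} = e^{−0.0124·2.1302} = 0.973931
N(d₁) = 0.449835,  N(d₂) = 0.306431
Call price V = S·N(d₁) − K·e^{−rT}·N(d₂) = 36.585060 − 28.101381 = 8.483680
φ(d₁) = (1/√(2π))·e^{−d₁²/2} = 0.395784
Θ = −S·φ(d₁)·σ/(2√T) − r·K·e^{−rT}·N(d₂) = −2.870404 − 0.348457 = -3.218861

price = 8.483680
Θ = -3.218861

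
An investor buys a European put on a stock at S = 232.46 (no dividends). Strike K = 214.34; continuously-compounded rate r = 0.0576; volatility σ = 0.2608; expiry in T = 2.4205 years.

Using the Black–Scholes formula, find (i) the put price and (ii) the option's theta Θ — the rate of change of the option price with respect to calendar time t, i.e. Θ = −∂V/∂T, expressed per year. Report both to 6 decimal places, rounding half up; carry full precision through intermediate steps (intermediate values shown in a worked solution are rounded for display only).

price = 15.432716
Θ = -1.945156

σ√T = 0.2608·√2.4205 = 0.405751
d₁ = (ln(S/K) + (r+σ²/2)T) / (σ√T) = (ln(232.46/214.34) + (0.0576+0.2608²/2)·2.4205) / 0.405751 = (0.081155 + 0.221738) / 0.405751 = 0.746498
d₂ = d₁ − σ√T = 0.746498 − 0.405751 = 0.340746
e^{−rT} = e^{−0.0576·2.4205} = 0.869862
N(−d₁) = 0.227683,  N(−d₂) = 0.366647
Put price V = K·e^{−rT}·N(−d₂) − S·N(−d₁) = 68.360000 − 52.927284 = 15.432716
φ(d₁) = (1/√(2π))·e^{−d₁²/2} = 0.301928
Θ = −S·φ(d₁)·σ/(2√T) + r·K·e^{−rT}·N(−d₂) = −5.882692 + 3.937536 = -1.945156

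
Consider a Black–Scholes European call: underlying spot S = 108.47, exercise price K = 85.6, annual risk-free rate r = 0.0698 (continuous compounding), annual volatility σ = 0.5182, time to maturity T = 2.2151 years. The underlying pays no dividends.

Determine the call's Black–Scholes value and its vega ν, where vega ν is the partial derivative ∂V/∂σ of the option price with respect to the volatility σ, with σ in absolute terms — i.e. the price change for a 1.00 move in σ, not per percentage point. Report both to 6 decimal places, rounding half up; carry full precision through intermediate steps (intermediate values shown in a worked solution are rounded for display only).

σ√T = 0.5182·√2.2151 = 0.771248
d₁ = (ln(S/K) + (r+σ²/2)T) / (σ√T) = (ln(108.47/85.6) + (0.0698+0.5182²/2)·2.2151) / 0.771248 = (0.236788 + 0.452026) / 0.771248 = 0.893116
d₂ = d₁ − σ√T = 0.893116 − 0.771248 = 0.121868
e^{−rT} = e^{−0.0698·2.2151} = 0.856746
N(d₁) = 0.814103,  N(d₂) = 0.548498
Call price V = S·N(d₁) − K·e^{−rT}·N(d₂) = 88.305700 − 40.225461 = 48.080239
φ(d₁) = (1/√(2π))·e^{−d₁²/2} = 0.267733
ν = S·φ(d₁)·√T = 43.222259

price = 48.080239
ν = 43.222259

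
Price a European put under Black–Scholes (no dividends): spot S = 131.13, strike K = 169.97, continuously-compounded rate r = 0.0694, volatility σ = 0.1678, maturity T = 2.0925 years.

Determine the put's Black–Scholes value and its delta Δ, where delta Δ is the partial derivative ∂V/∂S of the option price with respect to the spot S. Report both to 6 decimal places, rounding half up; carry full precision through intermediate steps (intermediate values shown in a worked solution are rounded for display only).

σ√T = 0.1678·√2.0925 = 0.242731
d₁ = (ln(S/K) + (r+σ²/2)T) / (σ√T) = (ln(131.13/169.97) + (0.0694+0.1678²/2)·2.0925) / 0.242731 = (-0.259433 + 0.174679) / 0.242731 = -0.349170
d₂ = d₁ − σ√T = -0.349170 − 0.242731 = -0.591900
e^{−rT} = e^{−0.0694·2.0925} = 0.864832
N(−d₁) = 0.636519,  N(−d₂) = 0.723041
Put price V = K·e^{−rT}·N(−d₂) − S·N(−d₁) = 106.283867 − 83.466734 = 22.817134
Δ = −N(−d₁) = -0.636519

price = 22.817134
Δ = -0.636519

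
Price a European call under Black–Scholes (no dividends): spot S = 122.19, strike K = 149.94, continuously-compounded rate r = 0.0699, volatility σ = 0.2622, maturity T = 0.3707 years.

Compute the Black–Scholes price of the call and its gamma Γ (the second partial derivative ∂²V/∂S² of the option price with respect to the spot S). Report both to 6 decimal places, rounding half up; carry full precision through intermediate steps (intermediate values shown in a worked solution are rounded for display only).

σ√T = 0.2622·√0.3707 = 0.159641
d₁ = (ln(S/K) + (r+σ²/2)T) / (σ√T) = (ln(122.19/149.94) + (0.0699+0.2622²/2)·0.3707) / 0.159641 = (-0.204658 + 0.038655) / 0.159641 = -1.039856
d₂ = d₁ − σ√T = -1.039856 − 0.159641 = -1.199497
e^{−rT} = e^{−0.0699·0.3707} = 0.974421
N(d₁) = 0.149203,  N(d₂) = 0.115167
Call price V = S·N(d₁) − K·e^{−rT}·N(d₂) = 18.231164 − 16.826496 = 1.404668
φ(d₁) = (1/√(2π))·e^{−d₁²/2} = 0.232332
Γ = φ(d₁) / (S·σ·√T) = 0.011910

price = 1.404668
Γ = 0.011910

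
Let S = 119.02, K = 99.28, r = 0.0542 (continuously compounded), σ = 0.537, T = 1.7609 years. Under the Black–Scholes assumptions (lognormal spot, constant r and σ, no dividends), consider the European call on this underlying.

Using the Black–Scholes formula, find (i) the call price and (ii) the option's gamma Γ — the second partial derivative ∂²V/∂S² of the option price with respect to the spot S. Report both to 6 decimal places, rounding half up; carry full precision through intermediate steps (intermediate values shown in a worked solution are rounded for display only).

σ√T = 0.537·√1.7609 = 0.712593
d₁ = (ln(S/K) + (r+σ²/2)T) / (σ√T) = (ln(119.02/99.28) + (0.0542+0.537²/2)·1.7609) / 0.712593 = (0.181347 + 0.349335) / 0.712593 = 0.744720
d₂ = d₁ − σ√T = 0.744720 − 0.712593 = 0.032127
e^{−rT} = e^{−0.0542·1.7609} = 0.908972
N(d₁) = 0.771780,  N(d₂) = 0.512815
Call price V = S·N(d₁) − K·e^{−rT}·N(d₂) = 91.857212 − 46.277817 = 45.579395
φ(d₁) = (1/√(2π))·e^{−d₁²/2} = 0.302328
Γ = φ(d₁) / (S·σ·√T) = 0.003565

price = 45.579395
Γ = 0.003565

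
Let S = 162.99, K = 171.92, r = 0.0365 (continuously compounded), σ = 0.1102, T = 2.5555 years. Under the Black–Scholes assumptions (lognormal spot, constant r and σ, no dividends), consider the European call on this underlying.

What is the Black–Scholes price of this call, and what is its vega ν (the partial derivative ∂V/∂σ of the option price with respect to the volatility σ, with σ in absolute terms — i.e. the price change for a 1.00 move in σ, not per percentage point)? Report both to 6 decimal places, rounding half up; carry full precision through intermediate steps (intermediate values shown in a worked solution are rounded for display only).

price = 14.692737
ν = 98.922082

σ√T = 0.1102·√2.5555 = 0.176165
d₁ = (ln(S/K) + (r+σ²/2)T) / (σ√T) = (ln(162.99/171.92) + (0.0365+0.1102²/2)·2.5555) / 0.176165 = (-0.053340 + 0.108793) / 0.176165 = 0.314775
d₂ = d₁ − σ√T = 0.314775 − 0.176165 = 0.138610
e^{−rT} = e^{−0.0365·2.5555} = 0.910942
N(d₁) = 0.623534,  N(d₂) = 0.555121
Call price V = S·N(d₁) − K·e^{−rT}·N(d₂) = 101.629790 − 86.937053 = 14.692737
φ(d₁) = (1/√(2π))·e^{−d₁²/2} = 0.379660
ν = S·φ(d₁)·√T = 98.922082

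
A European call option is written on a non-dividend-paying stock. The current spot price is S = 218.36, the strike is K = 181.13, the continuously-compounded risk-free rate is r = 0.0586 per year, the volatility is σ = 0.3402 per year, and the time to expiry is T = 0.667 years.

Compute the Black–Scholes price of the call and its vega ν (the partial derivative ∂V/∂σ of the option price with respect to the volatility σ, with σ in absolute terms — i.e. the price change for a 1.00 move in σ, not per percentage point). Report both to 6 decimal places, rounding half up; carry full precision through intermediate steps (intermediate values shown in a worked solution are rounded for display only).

price = 50.497206
ν = 45.204568

σ√T = 0.3402·√0.667 = 0.277842
d₁ = (ln(S/K) + (r+σ²/2)T) / (σ√T) = (ln(218.36/181.13) + (0.0586+0.3402²/2)·0.667) / 0.277842 = (0.186930 + 0.077684) / 0.277842 = 0.952393
d₂ = d₁ − σ√T = 0.952393 − 0.277842 = 0.674551
e^{−rT} = e^{−0.0586·0.667} = 0.961668
N(d₁) = 0.829551,  N(d₂) = 0.750019
Call price V = S·N(d₁) − K·e^{−rT}·N(d₂) = 181.140763 − 130.643557 = 50.497206
φ(d₁) = (1/√(2π))·e^{−d₁²/2} = 0.253482
ν = S·φ(d₁)·√T = 45.204568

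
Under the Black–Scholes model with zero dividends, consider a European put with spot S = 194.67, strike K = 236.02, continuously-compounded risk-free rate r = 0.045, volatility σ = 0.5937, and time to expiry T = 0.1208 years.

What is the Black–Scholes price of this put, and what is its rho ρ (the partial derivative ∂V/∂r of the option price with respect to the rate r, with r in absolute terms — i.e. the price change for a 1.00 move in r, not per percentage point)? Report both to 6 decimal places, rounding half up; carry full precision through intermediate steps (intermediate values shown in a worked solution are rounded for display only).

σ√T = 0.5937·√0.1208 = 0.206348
d₁ = (ln(S/K) + (r+σ²/2)T) / (σ√T) = (ln(194.67/236.02) + (0.045+0.5937²/2)·0.1208) / 0.206348 = (-0.192611 + 0.026726) / 0.206348 = -0.803908
d₂ = d₁ − σ√T = -0.803908 − 0.206348 = -1.010256
e^{−rT} = e^{−0.045·0.1208} = 0.994579
N(−d₁) = 0.789275,  N(−d₂) = 0.843814
Put price V = K·e^{−rT}·N(−d₂) − S·N(−d₁) = 198.077244 − 153.648168 = 44.429076
ρ = −K·T·e^{−rT}·N(−d₂) = -23.927731

price = 44.429076
ρ = -23.927731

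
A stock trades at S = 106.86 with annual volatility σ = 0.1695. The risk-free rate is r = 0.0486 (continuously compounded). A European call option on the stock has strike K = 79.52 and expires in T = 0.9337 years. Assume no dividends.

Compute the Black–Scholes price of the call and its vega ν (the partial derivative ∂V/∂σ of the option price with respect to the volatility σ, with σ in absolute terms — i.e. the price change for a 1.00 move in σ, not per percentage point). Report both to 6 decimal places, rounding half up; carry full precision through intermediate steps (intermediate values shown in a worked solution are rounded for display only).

price = 30.968037
ν = 3.969070

σ√T = 0.1695·√0.9337 = 0.163785
d₁ = (ln(S/K) + (r+σ²/2)T) / (σ√T) = (ln(106.86/79.52) + (0.0486+0.1695²/2)·0.9337) / 0.163785 = (0.295511 + 0.058791) / 0.163785 = 2.163215
d₂ = d₁ − σ√T = 2.163215 − 0.163785 = 1.999430
e^{−rT} = e^{−0.0486·0.9337} = 0.955636
N(d₁) = 0.984738,  N(d₂) = 0.977219
Call price V = S·N(d₁) − K·e^{−rT}·N(d₂) = 105.229068 − 74.261031 = 30.968037
φ(d₁) = (1/√(2π))·e^{−d₁²/2} = 0.038439
ν = S·φ(d₁)·√T = 3.969070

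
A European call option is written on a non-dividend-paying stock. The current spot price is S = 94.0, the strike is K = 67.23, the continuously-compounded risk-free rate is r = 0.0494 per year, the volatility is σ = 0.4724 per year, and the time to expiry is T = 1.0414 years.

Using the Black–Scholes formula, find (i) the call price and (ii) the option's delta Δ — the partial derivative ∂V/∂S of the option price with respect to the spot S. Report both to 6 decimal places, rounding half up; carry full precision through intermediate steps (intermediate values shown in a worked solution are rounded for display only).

σ√T = 0.4724·√1.0414 = 0.482080
d₁ = (ln(S/K) + (r+σ²/2)T) / (σ√T) = (ln(94.0/67.23) + (0.0494+0.4724²/2)·1.0414) / 0.482080 = (0.335175 + 0.167645) / 0.482080 = 1.043024
d₂ = d₁ − σ√T = 1.043024 − 0.482080 = 0.560945
e^{−rT} = e^{−0.0494·1.0414} = 0.949856
N(d₁) = 0.851532,  N(d₂) = 0.712582
Call price V = S·N(d₁) − K·e^{−rT}·N(d₂) = 80.043961 − 45.504661 = 34.539301
Δ = N(d₁) = 0.851532

price = 34.539301
Δ = 0.851532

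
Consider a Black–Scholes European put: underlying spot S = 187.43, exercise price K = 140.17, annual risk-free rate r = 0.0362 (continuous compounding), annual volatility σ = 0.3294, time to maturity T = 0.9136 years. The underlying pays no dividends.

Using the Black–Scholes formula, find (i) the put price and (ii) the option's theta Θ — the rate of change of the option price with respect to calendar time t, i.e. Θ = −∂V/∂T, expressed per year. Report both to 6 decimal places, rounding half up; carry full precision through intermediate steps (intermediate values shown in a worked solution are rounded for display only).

price = 3.933515
Θ = -5.439830

σ√T = 0.3294·√0.9136 = 0.314849
d₁ = (ln(S/K) + (r+σ²/2)T) / (σ√T) = (ln(187.43/140.17) + (0.0362+0.3294²/2)·0.9136) / 0.314849 = (0.290549 + 0.082637) / 0.314849 = 1.185289
d₂ = d₁ − σ√T = 1.185289 − 0.314849 = 0.870441
e^{−rT} = e^{−0.0362·0.9136} = 0.967469
N(−d₁) = 0.117952,  N(−d₂) = 0.192030
Put price V = K·e^{−rT}·N(−d₂) − S·N(−d₁) = 26.041171 − 22.107656 = 3.933515
φ(d₁) = (1/√(2π))·e^{−d₁²/2} = 0.197623
Θ = −S·φ(d₁)·σ/(2√T) + r·K·e^{−rT}·N(−d₂) = −6.382520 + 0.942690 = -5.439830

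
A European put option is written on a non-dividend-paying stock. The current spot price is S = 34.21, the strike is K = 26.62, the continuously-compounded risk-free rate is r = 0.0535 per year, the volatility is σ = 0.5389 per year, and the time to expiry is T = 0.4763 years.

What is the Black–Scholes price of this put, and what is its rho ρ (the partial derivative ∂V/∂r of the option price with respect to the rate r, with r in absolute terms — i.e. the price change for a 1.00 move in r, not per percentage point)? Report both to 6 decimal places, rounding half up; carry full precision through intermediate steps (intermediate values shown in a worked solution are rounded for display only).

σ√T = 0.5389·√0.4763 = 0.371919
d₁ = (ln(S/K) + (r+σ²/2)T) / (σ√T) = (ln(34.21/26.62) + (0.0535+0.5389²/2)·0.4763) / 0.371919 = (0.250855 + 0.094644) / 0.371919 = 0.928963
d₂ = d₁ − σ√T = 0.928963 − 0.371919 = 0.557044
e^{−rT} = e^{−0.0535·0.4763} = 0.974840
N(−d₁) = 0.176454,  N(−d₂) = 0.288749
Put price V = K·e^{−rT}·N(−d₂) − S·N(−d₁) = 7.493096 − 6.036494 = 1.456602
ρ = −K·T·e^{−rT}·N(−d₂) = -3.568962

price = 1.456602
ρ = -3.568962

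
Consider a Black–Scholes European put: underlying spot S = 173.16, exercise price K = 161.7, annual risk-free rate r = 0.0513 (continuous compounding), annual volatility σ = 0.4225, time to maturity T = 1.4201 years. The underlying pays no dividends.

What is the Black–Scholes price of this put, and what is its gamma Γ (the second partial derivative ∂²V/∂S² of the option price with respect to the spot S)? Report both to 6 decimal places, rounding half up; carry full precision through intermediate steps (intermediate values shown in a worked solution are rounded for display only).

σ√T = 0.4225·√1.4201 = 0.503485
d₁ = (ln(S/K) + (r+σ²/2)T) / (σ√T) = (ln(173.16/161.7) + (0.0513+0.4225²/2)·1.4201) / 0.503485 = (0.068473 + 0.199599) / 0.503485 = 0.532435
d₂ = d₁ − σ√T = 0.532435 − 0.503485 = 0.028950
e^{−rT} = e^{−0.0513·1.4201} = 0.929739
N(−d₁) = 0.297212,  N(−d₂) = 0.488452
Put price V = K·e^{−rT}·N(−d₂) − S·N(−d₁) = 73.433322 − 51.465303 = 21.968019
φ(d₁) = (1/√(2π))·e^{−d₁²/2} = 0.346220
Γ = φ(d₁) / (S·σ·√T) = 0.003971

price = 21.968019
Γ = 0.003971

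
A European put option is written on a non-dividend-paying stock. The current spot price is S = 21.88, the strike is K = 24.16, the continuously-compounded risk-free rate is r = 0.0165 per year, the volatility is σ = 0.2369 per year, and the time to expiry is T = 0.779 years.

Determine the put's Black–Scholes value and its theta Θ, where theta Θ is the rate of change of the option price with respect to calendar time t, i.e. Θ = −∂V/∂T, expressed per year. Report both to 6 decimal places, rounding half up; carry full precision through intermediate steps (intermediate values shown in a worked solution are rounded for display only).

σ√T = 0.2369·√0.779 = 0.209090
d₁ = (ln(S/K) + (r+σ²/2)T) / (σ√T) = (ln(21.88/24.16) + (0.0165+0.2369²/2)·0.779) / 0.209090 = (-0.099125 + 0.034713) / 0.209090 = -0.308061
d₂ = d₁ − σ√T = -0.308061 − 0.209090 = -0.517151
e^{−rT} = e^{−0.0165·0.779} = 0.987229
N(−d₁) = 0.620982,  N(−d₂) = 0.697475
Put price V = K·e^{−rT}·N(−d₂) − S·N(−d₁) = 16.635780 − 13.587086 = 3.048694
φ(d₁) = (1/√(2π))·e^{−d₁²/2} = 0.380454
Θ = −S·φ(d₁)·σ/(2√T) + r·K·e^{−rT}·N(−d₂) = −1.117162 + 0.274490 = -0.842672

price = 3.048694
Θ = -0.842672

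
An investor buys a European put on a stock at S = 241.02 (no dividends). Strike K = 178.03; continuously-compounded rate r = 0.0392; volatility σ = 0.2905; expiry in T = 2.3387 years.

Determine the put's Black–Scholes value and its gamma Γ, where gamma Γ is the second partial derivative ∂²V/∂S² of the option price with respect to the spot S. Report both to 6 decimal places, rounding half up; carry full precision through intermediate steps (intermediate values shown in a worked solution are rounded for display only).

price = 8.885352
Γ = 0.002011

σ√T = 0.2905·√2.3387 = 0.444256
d₁ = (ln(S/K) + (r+σ²/2)T) / (σ√T) = (ln(241.02/178.03) + (0.0392+0.2905²/2)·2.3387) / 0.444256 = (0.302928 + 0.190359) / 0.444256 = 1.110365
d₂ = d₁ − σ√T = 1.110365 − 0.444256 = 0.666109
e^{−rT} = e^{−0.0392·2.3387} = 0.912400
N(−d₁) = 0.133421,  N(−d₂) = 0.252671
Put price V = K·e^{−rT}·N(−d₂) − S·N(−d₁) = 41.042431 − 32.157079 = 8.885352
φ(d₁) = (1/√(2π))·e^{−d₁²/2} = 0.215371
Γ = φ(d₁) / (S·σ·√T) = 0.002011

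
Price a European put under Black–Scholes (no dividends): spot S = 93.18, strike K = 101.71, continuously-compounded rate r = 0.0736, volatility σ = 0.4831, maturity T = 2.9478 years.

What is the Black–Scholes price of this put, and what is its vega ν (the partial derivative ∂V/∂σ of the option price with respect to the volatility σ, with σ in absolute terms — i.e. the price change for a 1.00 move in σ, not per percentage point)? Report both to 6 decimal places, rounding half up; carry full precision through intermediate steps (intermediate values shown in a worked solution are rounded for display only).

price = 22.821667
ν = 54.232575

σ√T = 0.4831·√2.9478 = 0.829442
d₁ = (ln(S/K) + (r+σ²/2)T) / (σ√T) = (ln(93.18/101.71) + (0.0736+0.4831²/2)·2.9478) / 0.829442 = (-0.087593 + 0.560945) / 0.829442 = 0.570688
d₂ = d₁ − σ√T = 0.570688 − 0.829442 = -0.258754
e^{−rT} = e^{−0.0736·2.9478} = 0.804964
N(−d₁) = 0.284106,  N(−d₂) = 0.602087
Put price V = K·e^{−rT}·N(−d₂) − S·N(−d₁) = 49.294625 − 26.472958 = 22.821667
φ(d₁) = (1/√(2π))·e^{−d₁²/2} = 0.338991
ν = S·φ(d₁)·√T = 54.232575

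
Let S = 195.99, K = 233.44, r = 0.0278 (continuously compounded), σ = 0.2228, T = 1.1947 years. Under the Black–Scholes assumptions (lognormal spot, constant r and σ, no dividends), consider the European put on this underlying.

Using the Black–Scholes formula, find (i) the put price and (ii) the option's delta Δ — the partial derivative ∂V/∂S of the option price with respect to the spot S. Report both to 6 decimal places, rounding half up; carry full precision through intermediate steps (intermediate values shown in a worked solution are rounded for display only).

price = 38.691002
Δ = -0.677205

σ√T = 0.2228·√1.1947 = 0.243526
d₁ = (ln(S/K) + (r+σ²/2)T) / (σ√T) = (ln(195.99/233.44) + (0.0278+0.2228²/2)·1.1947) / 0.243526 = (-0.174861 + 0.062865) / 0.243526 = -0.459896
d₂ = d₁ − σ√T = -0.459896 − 0.243526 = -0.703422
e^{−rT} = e^{−0.0278·1.1947} = 0.967333
N(−d₁) = 0.677205,  N(−d₂) = 0.759103
Put price V = K·e^{−rT}·N(−d₂) − S·N(−d₁) = 171.416319 − 132.725317 = 38.691002
Δ = −N(−d₁) = -0.677205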